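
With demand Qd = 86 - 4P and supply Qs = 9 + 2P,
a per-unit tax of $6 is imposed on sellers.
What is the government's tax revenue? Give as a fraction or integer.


With tax on sellers, new supply: Qs' = 9 + 2(P - 6)
= 2P - 3
New equilibrium quantity:
Q_new = 80/3
Tax revenue = tax * Q_new = 6 * 80/3 = 160

160


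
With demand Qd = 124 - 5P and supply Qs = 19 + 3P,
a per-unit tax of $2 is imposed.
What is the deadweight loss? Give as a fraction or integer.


Pre-tax equilibrium quantity: Q* = 467/8
Post-tax equilibrium quantity: Q_tax = 437/8
Reduction in quantity: Q* - Q_tax = 15/4
DWL = (1/2) * tax * (Q* - Q_tax)
DWL = (1/2) * 2 * 15/4 = 15/4

15/4


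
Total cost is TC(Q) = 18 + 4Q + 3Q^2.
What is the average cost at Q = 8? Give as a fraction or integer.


TC(8) = 18 + 4*8 + 3*8^2
TC(8) = 18 + 32 + 192 = 242
AC = TC/Q = 242/8 = 121/4

121/4


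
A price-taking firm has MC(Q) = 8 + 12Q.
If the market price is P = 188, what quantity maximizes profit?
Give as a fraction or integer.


In perfect competition, profit is maximized where P = MC.
188 = 8 + 12Q
180 = 12Q
Q* = 180/12 = 15

15


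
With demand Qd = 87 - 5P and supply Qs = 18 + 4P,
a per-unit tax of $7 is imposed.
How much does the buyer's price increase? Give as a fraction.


With a per-unit tax, the buyer's price increase depends on relative slopes.
Supply slope: d = 4, Demand slope: b = 5
Buyer's price increase = d * tax / (b + d)
= 4 * 7 / (5 + 4)
= 28 / 9 = 28/9

28/9


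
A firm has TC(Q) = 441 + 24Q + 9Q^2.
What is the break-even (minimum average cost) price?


AC(Q) = 441/Q + 24 + 9Q
To minimize: dAC/dQ = -441/Q^2 + 9 = 0
Q^2 = 441/9 = 49
Q* = 7
Min AC = 441/7 + 24 + 9*7
Min AC = 63 + 24 + 63 = 150

150


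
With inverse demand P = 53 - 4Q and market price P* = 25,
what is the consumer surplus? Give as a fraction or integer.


Maximum willingness to pay (at Q=0): P_max = 53
Quantity demanded at P* = 25:
Q* = (53 - 25)/4 = 7
CS = (1/2) * Q* * (P_max - P*)
CS = (1/2) * 7 * (53 - 25)
CS = (1/2) * 7 * 28 = 98

98


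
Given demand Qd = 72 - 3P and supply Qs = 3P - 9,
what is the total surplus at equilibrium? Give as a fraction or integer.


Find equilibrium: 72 - 3P = 3P - 9
72 + 9 = 6P
P* = 81/6 = 27/2
Q* = 3*27/2 - 9 = 63/2
Inverse demand: P = 24 - Q/3, so P_max = 24
Inverse supply: P = 3 + Q/3, so P_min = 3
CS = (1/2) * 63/2 * (24 - 27/2) = 1323/8
PS = (1/2) * 63/2 * (27/2 - 3) = 1323/8
TS = CS + PS = 1323/8 + 1323/8 = 1323/4

1323/4


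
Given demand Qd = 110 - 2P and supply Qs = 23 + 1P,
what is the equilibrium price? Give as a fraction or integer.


At equilibrium, Qd = Qs.
110 - 2P = 23 + 1P
110 - 23 = 2P + 1P
87 = 3P
P* = 87/3 = 29

29


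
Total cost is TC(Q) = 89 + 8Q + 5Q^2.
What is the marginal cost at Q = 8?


MC = dTC/dQ = 8 + 2*5*Q
At Q = 8:
MC = 8 + 10*8
MC = 8 + 80 = 88

88


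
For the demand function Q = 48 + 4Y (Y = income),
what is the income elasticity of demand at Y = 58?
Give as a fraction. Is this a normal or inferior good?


dQ/dY = 4
At Y = 58: Q = 48 + 4*58 = 280
Ey = (dQ/dY)(Y/Q) = 4 * 58 / 280 = 29/35
Since Ey > 0, this is a normal good.

29/35 (normal good)


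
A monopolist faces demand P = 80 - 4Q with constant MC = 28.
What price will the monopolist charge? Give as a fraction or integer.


MR = 80 - 8Q
Set MR = MC: 80 - 8Q = 28
Q* = 13/2
Substitute into demand:
P* = 80 - 4*13/2 = 54

54


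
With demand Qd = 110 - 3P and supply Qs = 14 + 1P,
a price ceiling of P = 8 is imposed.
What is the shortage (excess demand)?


At P = 8:
Qd = 110 - 3*8 = 86
Qs = 14 + 1*8 = 22
Shortage = Qd - Qs = 86 - 22 = 64

64


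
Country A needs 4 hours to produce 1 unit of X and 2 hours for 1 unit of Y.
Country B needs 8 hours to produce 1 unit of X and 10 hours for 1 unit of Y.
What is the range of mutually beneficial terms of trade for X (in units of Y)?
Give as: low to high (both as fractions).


Opportunity cost of X for Country A = hours_X / hours_Y = 4/2 = 2 units of Y
Opportunity cost of X for Country B = hours_X / hours_Y = 8/10 = 4/5 units of Y
Terms of trade must be between the two opportunity costs.
Range: 4/5 to 2

4/5 to 2


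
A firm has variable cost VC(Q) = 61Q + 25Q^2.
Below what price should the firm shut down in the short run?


AVC(Q) = VC(Q)/Q = 61 + 25Q
AVC is increasing in Q, so minimum AVC is at Q -> 0+.
Min AVC = 61
The firm should shut down if P < 61.

61


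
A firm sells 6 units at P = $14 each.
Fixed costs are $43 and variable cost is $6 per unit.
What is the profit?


Total Revenue = P * Q = 14 * 6 = $84
Total Cost = FC + VC*Q = 43 + 6*6 = $79
Profit = TR - TC = 84 - 79 = $5

$5


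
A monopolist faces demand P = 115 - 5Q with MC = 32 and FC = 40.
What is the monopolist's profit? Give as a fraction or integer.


MR = MC: 115 - 10Q = 32
Q* = 83/10
P* = 115 - 5*83/10 = 147/2
Profit = (P* - MC)*Q* - FC
= (147/2 - 32)*83/10 - 40
= 83/2*83/10 - 40
= 6889/20 - 40 = 6089/20

6089/20


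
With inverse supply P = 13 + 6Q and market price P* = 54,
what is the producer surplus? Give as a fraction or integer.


Minimum supply price (at Q=0): P_min = 13
Quantity supplied at P* = 54:
Q* = (54 - 13)/6 = 41/6
PS = (1/2) * Q* * (P* - P_min)
PS = (1/2) * 41/6 * (54 - 13)
PS = (1/2) * 41/6 * 41 = 1681/12

1681/12


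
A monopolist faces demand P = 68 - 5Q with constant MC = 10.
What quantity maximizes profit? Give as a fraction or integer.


TR = P*Q = (68 - 5Q)Q = 68Q - 5Q^2
MR = dTR/dQ = 68 - 10Q
Set MR = MC:
68 - 10Q = 10
58 = 10Q
Q* = 58/10 = 29/5

29/5


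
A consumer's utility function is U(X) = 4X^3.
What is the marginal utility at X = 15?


MU = dU/dX = 4*3*X^(3-1)
MU = 12*X^2
At X = 15:
MU = 12 * 15^2
MU = 12 * 225 = 2700

2700


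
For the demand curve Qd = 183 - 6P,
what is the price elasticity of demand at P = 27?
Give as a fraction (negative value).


dQ/dP = -6
At P = 27: Q = 183 - 6*27 = 21
E = (dQ/dP)(P/Q) = (-6)(27/21) = -54/7

-54/7


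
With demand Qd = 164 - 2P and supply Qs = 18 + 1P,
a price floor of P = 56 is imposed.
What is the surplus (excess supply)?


At P = 56:
Qd = 164 - 2*56 = 52
Qs = 18 + 1*56 = 74
Surplus = Qs - Qd = 74 - 52 = 22

22


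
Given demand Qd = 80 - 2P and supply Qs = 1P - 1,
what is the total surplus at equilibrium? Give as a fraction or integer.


Find equilibrium: 80 - 2P = 1P - 1
80 + 1 = 3P
P* = 81/3 = 27
Q* = 1*27 - 1 = 26
Inverse demand: P = 40 - Q/2, so P_max = 40
Inverse supply: P = 1 + Q/1, so P_min = 1
CS = (1/2) * 26 * (40 - 27) = 169
PS = (1/2) * 26 * (27 - 1) = 338
TS = CS + PS = 169 + 338 = 507

507


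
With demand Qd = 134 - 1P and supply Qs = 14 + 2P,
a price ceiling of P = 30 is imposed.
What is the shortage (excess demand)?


At P = 30:
Qd = 134 - 1*30 = 104
Qs = 14 + 2*30 = 74
Shortage = Qd - Qs = 104 - 74 = 30

30


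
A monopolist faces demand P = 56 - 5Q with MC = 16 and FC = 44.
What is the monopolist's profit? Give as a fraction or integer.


MR = MC: 56 - 10Q = 16
Q* = 4
P* = 56 - 5*4 = 36
Profit = (P* - MC)*Q* - FC
= (36 - 16)*4 - 44
= 20*4 - 44
= 80 - 44 = 36

36


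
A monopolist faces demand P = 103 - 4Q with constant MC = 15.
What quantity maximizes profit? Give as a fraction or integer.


TR = P*Q = (103 - 4Q)Q = 103Q - 4Q^2
MR = dTR/dQ = 103 - 8Q
Set MR = MC:
103 - 8Q = 15
88 = 8Q
Q* = 88/8 = 11

11


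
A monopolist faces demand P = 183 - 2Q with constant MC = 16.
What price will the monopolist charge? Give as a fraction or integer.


MR = 183 - 4Q
Set MR = MC: 183 - 4Q = 16
Q* = 167/4
Substitute into demand:
P* = 183 - 2*167/4 = 199/2

199/2


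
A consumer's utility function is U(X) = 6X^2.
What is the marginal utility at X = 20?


MU = dU/dX = 6*2*X^(2-1)
MU = 12*X^1
At X = 20:
MU = 12 * 20^1
MU = 12 * 20 = 240

240


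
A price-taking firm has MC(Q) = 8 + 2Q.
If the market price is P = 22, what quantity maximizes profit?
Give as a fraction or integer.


In perfect competition, profit is maximized where P = MC.
22 = 8 + 2Q
14 = 2Q
Q* = 14/2 = 7

7


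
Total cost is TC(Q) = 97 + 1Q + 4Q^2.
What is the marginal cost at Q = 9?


MC = dTC/dQ = 1 + 2*4*Q
At Q = 9:
MC = 1 + 8*9
MC = 1 + 72 = 73

73


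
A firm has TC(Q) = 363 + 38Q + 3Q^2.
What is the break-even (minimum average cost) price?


AC(Q) = 363/Q + 38 + 3Q
To minimize: dAC/dQ = -363/Q^2 + 3 = 0
Q^2 = 363/3 = 121
Q* = 11
Min AC = 363/11 + 38 + 3*11
Min AC = 33 + 38 + 33 = 104

104


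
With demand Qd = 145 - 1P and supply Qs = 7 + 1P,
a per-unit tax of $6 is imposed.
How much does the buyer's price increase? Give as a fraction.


With a per-unit tax, the buyer's price increase depends on relative slopes.
Supply slope: d = 1, Demand slope: b = 1
Buyer's price increase = d * tax / (b + d)
= 1 * 6 / (1 + 1)
= 6 / 2 = 3

3


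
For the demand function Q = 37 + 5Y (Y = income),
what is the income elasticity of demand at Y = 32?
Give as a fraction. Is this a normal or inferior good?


dQ/dY = 5
At Y = 32: Q = 37 + 5*32 = 197
Ey = (dQ/dY)(Y/Q) = 5 * 32 / 197 = 160/197
Since Ey > 0, this is a normal good.

160/197 (normal good)


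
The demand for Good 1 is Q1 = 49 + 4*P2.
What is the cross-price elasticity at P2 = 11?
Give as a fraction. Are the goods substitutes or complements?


dQ1/dP2 = 4
At P2 = 11: Q1 = 49 + 4*11 = 93
Exy = (dQ1/dP2)(P2/Q1) = 4 * 11 / 93 = 44/93
Since Exy > 0, the goods are substitutes.

44/93 (substitutes)


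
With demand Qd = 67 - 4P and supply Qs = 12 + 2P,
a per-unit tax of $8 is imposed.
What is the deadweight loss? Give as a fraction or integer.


Pre-tax equilibrium quantity: Q* = 91/3
Post-tax equilibrium quantity: Q_tax = 59/3
Reduction in quantity: Q* - Q_tax = 32/3
DWL = (1/2) * tax * (Q* - Q_tax)
DWL = (1/2) * 8 * 32/3 = 128/3

128/3


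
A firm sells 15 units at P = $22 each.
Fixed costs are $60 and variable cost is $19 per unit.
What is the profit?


Total Revenue = P * Q = 22 * 15 = $330
Total Cost = FC + VC*Q = 60 + 19*15 = $345
Profit = TR - TC = 330 - 345 = $-15

$-15


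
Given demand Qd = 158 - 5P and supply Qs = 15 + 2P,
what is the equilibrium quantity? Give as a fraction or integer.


First find equilibrium price:
158 - 5P = 15 + 2P
P* = 143/7 = 143/7
Then substitute into demand:
Q* = 158 - 5 * 143/7 = 391/7

391/7


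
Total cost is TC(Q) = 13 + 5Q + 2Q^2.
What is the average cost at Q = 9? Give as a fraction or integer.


TC(9) = 13 + 5*9 + 2*9^2
TC(9) = 13 + 45 + 162 = 220
AC = TC/Q = 220/9 = 220/9

220/9


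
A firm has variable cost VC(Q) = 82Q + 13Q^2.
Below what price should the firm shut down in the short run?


AVC(Q) = VC(Q)/Q = 82 + 13Q
AVC is increasing in Q, so minimum AVC is at Q -> 0+.
Min AVC = 82
The firm should shut down if P < 82.

82


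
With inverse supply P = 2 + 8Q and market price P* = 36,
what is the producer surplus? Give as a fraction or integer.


Minimum supply price (at Q=0): P_min = 2
Quantity supplied at P* = 36:
Q* = (36 - 2)/8 = 17/4
PS = (1/2) * Q* * (P* - P_min)
PS = (1/2) * 17/4 * (36 - 2)
PS = (1/2) * 17/4 * 34 = 289/4

289/4


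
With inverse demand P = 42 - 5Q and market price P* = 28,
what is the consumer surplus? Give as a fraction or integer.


Maximum willingness to pay (at Q=0): P_max = 42
Quantity demanded at P* = 28:
Q* = (42 - 28)/5 = 14/5
CS = (1/2) * Q* * (P_max - P*)
CS = (1/2) * 14/5 * (42 - 28)
CS = (1/2) * 14/5 * 14 = 98/5

98/5


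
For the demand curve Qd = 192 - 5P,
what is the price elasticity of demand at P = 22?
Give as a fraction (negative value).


dQ/dP = -5
At P = 22: Q = 192 - 5*22 = 82
E = (dQ/dP)(P/Q) = (-5)(22/82) = -55/41

-55/41


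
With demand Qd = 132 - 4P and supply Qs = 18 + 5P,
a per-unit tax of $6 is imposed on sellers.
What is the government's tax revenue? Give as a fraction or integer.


With tax on sellers, new supply: Qs' = 18 + 5(P - 6)
= 5P - 12
New equilibrium quantity:
Q_new = 68
Tax revenue = tax * Q_new = 6 * 68 = 408

408


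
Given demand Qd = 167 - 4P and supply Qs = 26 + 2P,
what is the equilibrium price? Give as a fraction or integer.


At equilibrium, Qd = Qs.
167 - 4P = 26 + 2P
167 - 26 = 4P + 2P
141 = 6P
P* = 141/6 = 47/2

47/2


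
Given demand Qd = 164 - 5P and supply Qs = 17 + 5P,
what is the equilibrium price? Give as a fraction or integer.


At equilibrium, Qd = Qs.
164 - 5P = 17 + 5P
164 - 17 = 5P + 5P
147 = 10P
P* = 147/10 = 147/10

147/10


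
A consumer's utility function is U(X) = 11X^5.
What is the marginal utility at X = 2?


MU = dU/dX = 11*5*X^(5-1)
MU = 55*X^4
At X = 2:
MU = 55 * 2^4
MU = 55 * 16 = 880

880


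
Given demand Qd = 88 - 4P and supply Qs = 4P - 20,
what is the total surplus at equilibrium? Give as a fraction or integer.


Find equilibrium: 88 - 4P = 4P - 20
88 + 20 = 8P
P* = 108/8 = 27/2
Q* = 4*27/2 - 20 = 34
Inverse demand: P = 22 - Q/4, so P_max = 22
Inverse supply: P = 5 + Q/4, so P_min = 5
CS = (1/2) * 34 * (22 - 27/2) = 289/2
PS = (1/2) * 34 * (27/2 - 5) = 289/2
TS = CS + PS = 289/2 + 289/2 = 289

289


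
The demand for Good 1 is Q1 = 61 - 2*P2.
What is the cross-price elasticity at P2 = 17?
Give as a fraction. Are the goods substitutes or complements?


dQ1/dP2 = -2
At P2 = 17: Q1 = 61 - 2*17 = 27
Exy = (dQ1/dP2)(P2/Q1) = -2 * 17 / 27 = -34/27
Since Exy < 0, the goods are complements.

-34/27 (complements)


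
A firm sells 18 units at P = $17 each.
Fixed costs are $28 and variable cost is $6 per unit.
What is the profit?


Total Revenue = P * Q = 17 * 18 = $306
Total Cost = FC + VC*Q = 28 + 6*18 = $136
Profit = TR - TC = 306 - 136 = $170

$170


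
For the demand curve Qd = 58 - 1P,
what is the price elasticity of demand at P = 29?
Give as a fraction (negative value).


dQ/dP = -1
At P = 29: Q = 58 - 1*29 = 29
E = (dQ/dP)(P/Q) = (-1)(29/29) = -1

-1


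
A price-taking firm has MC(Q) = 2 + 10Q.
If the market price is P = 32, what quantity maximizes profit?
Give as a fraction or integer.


In perfect competition, profit is maximized where P = MC.
32 = 2 + 10Q
30 = 10Q
Q* = 30/10 = 3

3


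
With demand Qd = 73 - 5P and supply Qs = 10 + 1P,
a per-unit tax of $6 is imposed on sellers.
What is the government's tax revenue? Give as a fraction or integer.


With tax on sellers, new supply: Qs' = 10 + 1(P - 6)
= 4 + 1P
New equilibrium quantity:
Q_new = 31/2
Tax revenue = tax * Q_new = 6 * 31/2 = 93

93


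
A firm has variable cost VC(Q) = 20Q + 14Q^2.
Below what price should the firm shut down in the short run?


AVC(Q) = VC(Q)/Q = 20 + 14Q
AVC is increasing in Q, so minimum AVC is at Q -> 0+.
Min AVC = 20
The firm should shut down if P < 20.

20


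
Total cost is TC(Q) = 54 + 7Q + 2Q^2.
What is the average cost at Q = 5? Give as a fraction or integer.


TC(5) = 54 + 7*5 + 2*5^2
TC(5) = 54 + 35 + 50 = 139
AC = TC/Q = 139/5 = 139/5

139/5


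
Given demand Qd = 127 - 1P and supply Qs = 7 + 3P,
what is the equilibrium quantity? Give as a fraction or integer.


First find equilibrium price:
127 - 1P = 7 + 3P
P* = 120/4 = 30
Then substitute into demand:
Q* = 127 - 1 * 30 = 97

97


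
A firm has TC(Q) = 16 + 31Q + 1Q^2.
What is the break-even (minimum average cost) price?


AC(Q) = 16/Q + 31 + 1Q
To minimize: dAC/dQ = -16/Q^2 + 1 = 0
Q^2 = 16/1 = 16
Q* = 4
Min AC = 16/4 + 31 + 1*4
Min AC = 4 + 31 + 4 = 39

39


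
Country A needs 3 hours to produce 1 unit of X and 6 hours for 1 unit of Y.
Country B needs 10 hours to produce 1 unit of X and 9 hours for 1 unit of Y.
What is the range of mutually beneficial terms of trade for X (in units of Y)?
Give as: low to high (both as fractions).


Opportunity cost of X for Country A = hours_X / hours_Y = 3/6 = 1/2 units of Y
Opportunity cost of X for Country B = hours_X / hours_Y = 10/9 = 10/9 units of Y
Terms of trade must be between the two opportunity costs.
Range: 1/2 to 10/9

1/2 to 10/9


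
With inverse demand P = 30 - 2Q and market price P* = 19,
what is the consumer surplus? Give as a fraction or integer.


Maximum willingness to pay (at Q=0): P_max = 30
Quantity demanded at P* = 19:
Q* = (30 - 19)/2 = 11/2
CS = (1/2) * Q* * (P_max - P*)
CS = (1/2) * 11/2 * (30 - 19)
CS = (1/2) * 11/2 * 11 = 121/4

121/4


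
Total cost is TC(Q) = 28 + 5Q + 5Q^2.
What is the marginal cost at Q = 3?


MC = dTC/dQ = 5 + 2*5*Q
At Q = 3:
MC = 5 + 10*3
MC = 5 + 30 = 35

35


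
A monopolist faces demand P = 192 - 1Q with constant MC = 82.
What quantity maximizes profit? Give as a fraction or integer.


TR = P*Q = (192 - 1Q)Q = 192Q - 1Q^2
MR = dTR/dQ = 192 - 2Q
Set MR = MC:
192 - 2Q = 82
110 = 2Q
Q* = 110/2 = 55

55


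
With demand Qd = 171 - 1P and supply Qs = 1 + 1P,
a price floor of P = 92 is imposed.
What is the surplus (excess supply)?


At P = 92:
Qd = 171 - 1*92 = 79
Qs = 1 + 1*92 = 93
Surplus = Qs - Qd = 93 - 79 = 14

14


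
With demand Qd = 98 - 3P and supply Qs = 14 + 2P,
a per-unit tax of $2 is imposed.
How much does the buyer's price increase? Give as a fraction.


With a per-unit tax, the buyer's price increase depends on relative slopes.
Supply slope: d = 2, Demand slope: b = 3
Buyer's price increase = d * tax / (b + d)
= 2 * 2 / (3 + 2)
= 4 / 5 = 4/5

4/5


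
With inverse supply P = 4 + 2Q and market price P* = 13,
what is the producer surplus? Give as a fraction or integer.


Minimum supply price (at Q=0): P_min = 4
Quantity supplied at P* = 13:
Q* = (13 - 4)/2 = 9/2
PS = (1/2) * Q* * (P* - P_min)
PS = (1/2) * 9/2 * (13 - 4)
PS = (1/2) * 9/2 * 9 = 81/4

81/4


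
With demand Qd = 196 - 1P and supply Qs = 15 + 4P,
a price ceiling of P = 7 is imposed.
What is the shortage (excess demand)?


At P = 7:
Qd = 196 - 1*7 = 189
Qs = 15 + 4*7 = 43
Shortage = Qd - Qs = 189 - 43 = 146

146


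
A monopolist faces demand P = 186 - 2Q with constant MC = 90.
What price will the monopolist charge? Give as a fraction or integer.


MR = 186 - 4Q
Set MR = MC: 186 - 4Q = 90
Q* = 24
Substitute into demand:
P* = 186 - 2*24 = 138

138


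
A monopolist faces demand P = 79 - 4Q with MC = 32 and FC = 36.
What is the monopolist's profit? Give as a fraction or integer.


MR = MC: 79 - 8Q = 32
Q* = 47/8
P* = 79 - 4*47/8 = 111/2
Profit = (P* - MC)*Q* - FC
= (111/2 - 32)*47/8 - 36
= 47/2*47/8 - 36
= 2209/16 - 36 = 1633/16

1633/16


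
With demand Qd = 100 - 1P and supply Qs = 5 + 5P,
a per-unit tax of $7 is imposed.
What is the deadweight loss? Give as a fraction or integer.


Pre-tax equilibrium quantity: Q* = 505/6
Post-tax equilibrium quantity: Q_tax = 235/3
Reduction in quantity: Q* - Q_tax = 35/6
DWL = (1/2) * tax * (Q* - Q_tax)
DWL = (1/2) * 7 * 35/6 = 245/12

245/12


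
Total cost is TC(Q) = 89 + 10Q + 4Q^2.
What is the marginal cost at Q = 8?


MC = dTC/dQ = 10 + 2*4*Q
At Q = 8:
MC = 10 + 8*8
MC = 10 + 64 = 74

74


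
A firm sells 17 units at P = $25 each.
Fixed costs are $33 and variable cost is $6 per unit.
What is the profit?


Total Revenue = P * Q = 25 * 17 = $425
Total Cost = FC + VC*Q = 33 + 6*17 = $135
Profit = TR - TC = 425 - 135 = $290

$290


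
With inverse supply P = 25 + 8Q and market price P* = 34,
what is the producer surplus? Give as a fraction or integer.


Minimum supply price (at Q=0): P_min = 25
Quantity supplied at P* = 34:
Q* = (34 - 25)/8 = 9/8
PS = (1/2) * Q* * (P* - P_min)
PS = (1/2) * 9/8 * (34 - 25)
PS = (1/2) * 9/8 * 9 = 81/16

81/16


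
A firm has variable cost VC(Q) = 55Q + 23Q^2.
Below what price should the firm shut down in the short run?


AVC(Q) = VC(Q)/Q = 55 + 23Q
AVC is increasing in Q, so minimum AVC is at Q -> 0+.
Min AVC = 55
The firm should shut down if P < 55.

55


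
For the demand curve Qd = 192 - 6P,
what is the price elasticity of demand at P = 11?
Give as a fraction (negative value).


dQ/dP = -6
At P = 11: Q = 192 - 6*11 = 126
E = (dQ/dP)(P/Q) = (-6)(11/126) = -11/21

-11/21


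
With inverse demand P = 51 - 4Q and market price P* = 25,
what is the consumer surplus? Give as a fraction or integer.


Maximum willingness to pay (at Q=0): P_max = 51
Quantity demanded at P* = 25:
Q* = (51 - 25)/4 = 13/2
CS = (1/2) * Q* * (P_max - P*)
CS = (1/2) * 13/2 * (51 - 25)
CS = (1/2) * 13/2 * 26 = 169/2

169/2


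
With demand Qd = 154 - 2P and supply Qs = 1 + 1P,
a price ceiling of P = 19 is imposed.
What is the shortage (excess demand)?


At P = 19:
Qd = 154 - 2*19 = 116
Qs = 1 + 1*19 = 20
Shortage = Qd - Qs = 116 - 20 = 96

96


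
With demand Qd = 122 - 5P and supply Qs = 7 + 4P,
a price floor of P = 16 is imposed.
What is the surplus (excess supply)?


At P = 16:
Qd = 122 - 5*16 = 42
Qs = 7 + 4*16 = 71
Surplus = Qs - Qd = 71 - 42 = 29

29


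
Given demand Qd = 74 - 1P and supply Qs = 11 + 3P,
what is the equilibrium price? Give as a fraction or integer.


At equilibrium, Qd = Qs.
74 - 1P = 11 + 3P
74 - 11 = 1P + 3P
63 = 4P
P* = 63/4 = 63/4

63/4


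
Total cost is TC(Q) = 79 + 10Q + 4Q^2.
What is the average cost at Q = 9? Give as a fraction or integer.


TC(9) = 79 + 10*9 + 4*9^2
TC(9) = 79 + 90 + 324 = 493
AC = TC/Q = 493/9 = 493/9

493/9


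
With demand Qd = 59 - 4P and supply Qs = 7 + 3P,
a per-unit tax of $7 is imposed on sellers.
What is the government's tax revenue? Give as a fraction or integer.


With tax on sellers, new supply: Qs' = 7 + 3(P - 7)
= 3P - 14
New equilibrium quantity:
Q_new = 121/7
Tax revenue = tax * Q_new = 7 * 121/7 = 121

121


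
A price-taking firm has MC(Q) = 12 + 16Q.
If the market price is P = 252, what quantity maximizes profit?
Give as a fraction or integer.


In perfect competition, profit is maximized where P = MC.
252 = 12 + 16Q
240 = 16Q
Q* = 240/16 = 15

15


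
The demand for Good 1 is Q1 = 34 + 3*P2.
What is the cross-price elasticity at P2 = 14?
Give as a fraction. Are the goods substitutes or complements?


dQ1/dP2 = 3
At P2 = 14: Q1 = 34 + 3*14 = 76
Exy = (dQ1/dP2)(P2/Q1) = 3 * 14 / 76 = 21/38
Since Exy > 0, the goods are substitutes.

21/38 (substitutes)


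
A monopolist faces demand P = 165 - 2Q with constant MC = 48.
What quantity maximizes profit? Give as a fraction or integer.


TR = P*Q = (165 - 2Q)Q = 165Q - 2Q^2
MR = dTR/dQ = 165 - 4Q
Set MR = MC:
165 - 4Q = 48
117 = 4Q
Q* = 117/4 = 117/4

117/4


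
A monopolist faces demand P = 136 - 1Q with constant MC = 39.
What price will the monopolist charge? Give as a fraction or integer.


MR = 136 - 2Q
Set MR = MC: 136 - 2Q = 39
Q* = 97/2
Substitute into demand:
P* = 136 - 1*97/2 = 175/2

175/2


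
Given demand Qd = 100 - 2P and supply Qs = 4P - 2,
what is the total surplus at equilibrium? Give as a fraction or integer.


Find equilibrium: 100 - 2P = 4P - 2
100 + 2 = 6P
P* = 102/6 = 17
Q* = 4*17 - 2 = 66
Inverse demand: P = 50 - Q/2, so P_max = 50
Inverse supply: P = 1/2 + Q/4, so P_min = 1/2
CS = (1/2) * 66 * (50 - 17) = 1089
PS = (1/2) * 66 * (17 - 1/2) = 1089/2
TS = CS + PS = 1089 + 1089/2 = 3267/2

3267/2


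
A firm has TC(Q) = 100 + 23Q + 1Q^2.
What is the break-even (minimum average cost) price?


AC(Q) = 100/Q + 23 + 1Q
To minimize: dAC/dQ = -100/Q^2 + 1 = 0
Q^2 = 100/1 = 100
Q* = 10
Min AC = 100/10 + 23 + 1*10
Min AC = 10 + 23 + 10 = 43

43


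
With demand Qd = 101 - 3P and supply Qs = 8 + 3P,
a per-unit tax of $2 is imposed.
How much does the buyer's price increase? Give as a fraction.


With a per-unit tax, the buyer's price increase depends on relative slopes.
Supply slope: d = 3, Demand slope: b = 3
Buyer's price increase = d * tax / (b + d)
= 3 * 2 / (3 + 3)
= 6 / 6 = 1

1


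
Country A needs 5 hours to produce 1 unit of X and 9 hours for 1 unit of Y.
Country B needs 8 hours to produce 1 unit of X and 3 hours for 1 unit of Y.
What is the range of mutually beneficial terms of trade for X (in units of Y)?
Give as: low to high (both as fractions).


Opportunity cost of X for Country A = hours_X / hours_Y = 5/9 = 5/9 units of Y
Opportunity cost of X for Country B = hours_X / hours_Y = 8/3 = 8/3 units of Y
Terms of trade must be between the two opportunity costs.
Range: 5/9 to 8/3

5/9 to 8/3


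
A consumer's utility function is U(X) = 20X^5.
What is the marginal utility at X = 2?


MU = dU/dX = 20*5*X^(5-1)
MU = 100*X^4
At X = 2:
MU = 100 * 2^4
MU = 100 * 16 = 1600

1600


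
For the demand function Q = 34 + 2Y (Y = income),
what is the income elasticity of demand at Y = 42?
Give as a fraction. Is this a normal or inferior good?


dQ/dY = 2
At Y = 42: Q = 34 + 2*42 = 118
Ey = (dQ/dY)(Y/Q) = 2 * 42 / 118 = 42/59
Since Ey > 0, this is a normal good.

42/59 (normal good)


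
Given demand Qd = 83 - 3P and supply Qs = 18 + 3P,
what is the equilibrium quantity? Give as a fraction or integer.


First find equilibrium price:
83 - 3P = 18 + 3P
P* = 65/6 = 65/6
Then substitute into demand:
Q* = 83 - 3 * 65/6 = 101/2

101/2


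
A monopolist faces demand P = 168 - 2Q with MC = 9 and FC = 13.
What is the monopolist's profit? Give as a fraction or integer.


MR = MC: 168 - 4Q = 9
Q* = 159/4
P* = 168 - 2*159/4 = 177/2
Profit = (P* - MC)*Q* - FC
= (177/2 - 9)*159/4 - 13
= 159/2*159/4 - 13
= 25281/8 - 13 = 25177/8

25177/8


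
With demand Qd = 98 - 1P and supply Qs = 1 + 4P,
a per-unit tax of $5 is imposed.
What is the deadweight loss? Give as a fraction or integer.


Pre-tax equilibrium quantity: Q* = 393/5
Post-tax equilibrium quantity: Q_tax = 373/5
Reduction in quantity: Q* - Q_tax = 4
DWL = (1/2) * tax * (Q* - Q_tax)
DWL = (1/2) * 5 * 4 = 10

10


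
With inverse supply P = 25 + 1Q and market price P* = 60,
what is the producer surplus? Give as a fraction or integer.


Minimum supply price (at Q=0): P_min = 25
Quantity supplied at P* = 60:
Q* = (60 - 25)/1 = 35
PS = (1/2) * Q* * (P* - P_min)
PS = (1/2) * 35 * (60 - 25)
PS = (1/2) * 35 * 35 = 1225/2

1225/2


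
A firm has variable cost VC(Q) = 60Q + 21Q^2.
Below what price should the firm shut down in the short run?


AVC(Q) = VC(Q)/Q = 60 + 21Q
AVC is increasing in Q, so minimum AVC is at Q -> 0+.
Min AVC = 60
The firm should shut down if P < 60.

60


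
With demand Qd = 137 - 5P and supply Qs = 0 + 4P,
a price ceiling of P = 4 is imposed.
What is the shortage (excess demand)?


At P = 4:
Qd = 137 - 5*4 = 117
Qs = 0 + 4*4 = 16
Shortage = Qd - Qs = 117 - 16 = 101

101


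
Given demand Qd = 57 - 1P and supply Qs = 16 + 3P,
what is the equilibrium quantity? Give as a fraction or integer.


First find equilibrium price:
57 - 1P = 16 + 3P
P* = 41/4 = 41/4
Then substitute into demand:
Q* = 57 - 1 * 41/4 = 187/4

187/4


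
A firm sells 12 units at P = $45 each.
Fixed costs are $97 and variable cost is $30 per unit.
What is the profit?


Total Revenue = P * Q = 45 * 12 = $540
Total Cost = FC + VC*Q = 97 + 30*12 = $457
Profit = TR - TC = 540 - 457 = $83

$83


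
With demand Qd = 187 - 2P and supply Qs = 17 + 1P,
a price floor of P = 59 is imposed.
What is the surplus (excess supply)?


At P = 59:
Qd = 187 - 2*59 = 69
Qs = 17 + 1*59 = 76
Surplus = Qs - Qd = 76 - 69 = 7

7


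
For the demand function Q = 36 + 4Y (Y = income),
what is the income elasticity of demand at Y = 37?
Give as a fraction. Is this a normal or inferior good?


dQ/dY = 4
At Y = 37: Q = 36 + 4*37 = 184
Ey = (dQ/dY)(Y/Q) = 4 * 37 / 184 = 37/46
Since Ey > 0, this is a normal good.

37/46 (normal good)


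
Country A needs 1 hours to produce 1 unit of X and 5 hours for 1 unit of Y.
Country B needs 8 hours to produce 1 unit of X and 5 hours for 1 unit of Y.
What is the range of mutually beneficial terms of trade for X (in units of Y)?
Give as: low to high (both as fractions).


Opportunity cost of X for Country A = hours_X / hours_Y = 1/5 = 1/5 units of Y
Opportunity cost of X for Country B = hours_X / hours_Y = 8/5 = 8/5 units of Y
Terms of trade must be between the two opportunity costs.
Range: 1/5 to 8/5

1/5 to 8/5


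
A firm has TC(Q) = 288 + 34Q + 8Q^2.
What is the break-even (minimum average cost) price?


AC(Q) = 288/Q + 34 + 8Q
To minimize: dAC/dQ = -288/Q^2 + 8 = 0
Q^2 = 288/8 = 36
Q* = 6
Min AC = 288/6 + 34 + 8*6
Min AC = 48 + 34 + 48 = 130

130


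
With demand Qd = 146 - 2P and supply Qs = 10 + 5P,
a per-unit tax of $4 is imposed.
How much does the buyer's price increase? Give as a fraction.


With a per-unit tax, the buyer's price increase depends on relative slopes.
Supply slope: d = 5, Demand slope: b = 2
Buyer's price increase = d * tax / (b + d)
= 5 * 4 / (2 + 5)
= 20 / 7 = 20/7

20/7


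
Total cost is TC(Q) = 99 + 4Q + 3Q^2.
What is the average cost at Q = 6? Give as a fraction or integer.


TC(6) = 99 + 4*6 + 3*6^2
TC(6) = 99 + 24 + 108 = 231
AC = TC/Q = 231/6 = 77/2

77/2


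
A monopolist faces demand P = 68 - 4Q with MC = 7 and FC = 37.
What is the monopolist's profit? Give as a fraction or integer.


MR = MC: 68 - 8Q = 7
Q* = 61/8
P* = 68 - 4*61/8 = 75/2
Profit = (P* - MC)*Q* - FC
= (75/2 - 7)*61/8 - 37
= 61/2*61/8 - 37
= 3721/16 - 37 = 3129/16

3129/16


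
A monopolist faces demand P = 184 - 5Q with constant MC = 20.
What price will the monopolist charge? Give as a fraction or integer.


MR = 184 - 10Q
Set MR = MC: 184 - 10Q = 20
Q* = 82/5
Substitute into demand:
P* = 184 - 5*82/5 = 102

102


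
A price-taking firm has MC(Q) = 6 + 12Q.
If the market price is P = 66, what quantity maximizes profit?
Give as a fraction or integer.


In perfect competition, profit is maximized where P = MC.
66 = 6 + 12Q
60 = 12Q
Q* = 60/12 = 5

5


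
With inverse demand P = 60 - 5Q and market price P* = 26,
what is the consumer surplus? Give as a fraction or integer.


Maximum willingness to pay (at Q=0): P_max = 60
Quantity demanded at P* = 26:
Q* = (60 - 26)/5 = 34/5
CS = (1/2) * Q* * (P_max - P*)
CS = (1/2) * 34/5 * (60 - 26)
CS = (1/2) * 34/5 * 34 = 578/5

578/5


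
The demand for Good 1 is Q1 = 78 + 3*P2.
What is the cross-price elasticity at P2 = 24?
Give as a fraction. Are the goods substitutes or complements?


dQ1/dP2 = 3
At P2 = 24: Q1 = 78 + 3*24 = 150
Exy = (dQ1/dP2)(P2/Q1) = 3 * 24 / 150 = 12/25
Since Exy > 0, the goods are substitutes.

12/25 (substitutes)


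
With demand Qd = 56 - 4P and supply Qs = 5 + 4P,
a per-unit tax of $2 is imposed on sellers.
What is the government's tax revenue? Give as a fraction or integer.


With tax on sellers, new supply: Qs' = 5 + 4(P - 2)
= 4P - 3
New equilibrium quantity:
Q_new = 53/2
Tax revenue = tax * Q_new = 2 * 53/2 = 53

53


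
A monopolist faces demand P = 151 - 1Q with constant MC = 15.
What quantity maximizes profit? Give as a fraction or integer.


TR = P*Q = (151 - 1Q)Q = 151Q - 1Q^2
MR = dTR/dQ = 151 - 2Q
Set MR = MC:
151 - 2Q = 15
136 = 2Q
Q* = 136/2 = 68

68


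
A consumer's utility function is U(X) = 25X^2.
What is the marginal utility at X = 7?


MU = dU/dX = 25*2*X^(2-1)
MU = 50*X^1
At X = 7:
MU = 50 * 7^1
MU = 50 * 7 = 350

350


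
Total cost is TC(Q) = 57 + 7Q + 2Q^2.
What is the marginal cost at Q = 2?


MC = dTC/dQ = 7 + 2*2*Q
At Q = 2:
MC = 7 + 4*2
MC = 7 + 8 = 15

15


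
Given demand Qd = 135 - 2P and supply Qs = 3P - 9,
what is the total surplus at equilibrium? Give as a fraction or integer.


Find equilibrium: 135 - 2P = 3P - 9
135 + 9 = 5P
P* = 144/5 = 144/5
Q* = 3*144/5 - 9 = 387/5
Inverse demand: P = 135/2 - Q/2, so P_max = 135/2
Inverse supply: P = 3 + Q/3, so P_min = 3
CS = (1/2) * 387/5 * (135/2 - 144/5) = 149769/100
PS = (1/2) * 387/5 * (144/5 - 3) = 49923/50
TS = CS + PS = 149769/100 + 49923/50 = 49923/20

49923/20


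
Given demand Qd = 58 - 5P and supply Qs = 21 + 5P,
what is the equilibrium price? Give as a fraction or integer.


At equilibrium, Qd = Qs.
58 - 5P = 21 + 5P
58 - 21 = 5P + 5P
37 = 10P
P* = 37/10 = 37/10

37/10


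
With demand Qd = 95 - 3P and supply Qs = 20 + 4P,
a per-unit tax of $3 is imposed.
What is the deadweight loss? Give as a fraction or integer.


Pre-tax equilibrium quantity: Q* = 440/7
Post-tax equilibrium quantity: Q_tax = 404/7
Reduction in quantity: Q* - Q_tax = 36/7
DWL = (1/2) * tax * (Q* - Q_tax)
DWL = (1/2) * 3 * 36/7 = 54/7

54/7


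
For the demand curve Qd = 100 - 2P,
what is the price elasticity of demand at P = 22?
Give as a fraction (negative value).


dQ/dP = -2
At P = 22: Q = 100 - 2*22 = 56
E = (dQ/dP)(P/Q) = (-2)(22/56) = -11/14

-11/14


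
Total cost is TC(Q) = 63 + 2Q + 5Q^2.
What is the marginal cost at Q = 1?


MC = dTC/dQ = 2 + 2*5*Q
At Q = 1:
MC = 2 + 10*1
MC = 2 + 10 = 12

12


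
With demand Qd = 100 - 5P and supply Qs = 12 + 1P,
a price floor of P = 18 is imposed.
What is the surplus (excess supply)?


At P = 18:
Qd = 100 - 5*18 = 10
Qs = 12 + 1*18 = 30
Surplus = Qs - Qd = 30 - 10 = 20

20


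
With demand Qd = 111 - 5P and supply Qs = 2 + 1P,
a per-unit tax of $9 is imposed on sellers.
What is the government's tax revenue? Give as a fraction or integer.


With tax on sellers, new supply: Qs' = 2 + 1(P - 9)
= 1P - 7
New equilibrium quantity:
Q_new = 38/3
Tax revenue = tax * Q_new = 9 * 38/3 = 114

114


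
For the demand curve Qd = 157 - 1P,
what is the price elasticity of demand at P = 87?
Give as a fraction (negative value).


dQ/dP = -1
At P = 87: Q = 157 - 1*87 = 70
E = (dQ/dP)(P/Q) = (-1)(87/70) = -87/70

-87/70


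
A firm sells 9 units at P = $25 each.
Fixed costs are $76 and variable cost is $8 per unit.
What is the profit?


Total Revenue = P * Q = 25 * 9 = $225
Total Cost = FC + VC*Q = 76 + 8*9 = $148
Profit = TR - TC = 225 - 148 = $77

$77


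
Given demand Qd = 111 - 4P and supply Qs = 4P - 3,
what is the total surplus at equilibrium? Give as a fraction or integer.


Find equilibrium: 111 - 4P = 4P - 3
111 + 3 = 8P
P* = 114/8 = 57/4
Q* = 4*57/4 - 3 = 54
Inverse demand: P = 111/4 - Q/4, so P_max = 111/4
Inverse supply: P = 3/4 + Q/4, so P_min = 3/4
CS = (1/2) * 54 * (111/4 - 57/4) = 729/2
PS = (1/2) * 54 * (57/4 - 3/4) = 729/2
TS = CS + PS = 729/2 + 729/2 = 729

729


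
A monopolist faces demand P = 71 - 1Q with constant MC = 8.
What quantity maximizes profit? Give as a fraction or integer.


TR = P*Q = (71 - 1Q)Q = 71Q - 1Q^2
MR = dTR/dQ = 71 - 2Q
Set MR = MC:
71 - 2Q = 8
63 = 2Q
Q* = 63/2 = 63/2

63/2


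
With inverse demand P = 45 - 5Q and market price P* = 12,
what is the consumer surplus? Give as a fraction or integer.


Maximum willingness to pay (at Q=0): P_max = 45
Quantity demanded at P* = 12:
Q* = (45 - 12)/5 = 33/5
CS = (1/2) * Q* * (P_max - P*)
CS = (1/2) * 33/5 * (45 - 12)
CS = (1/2) * 33/5 * 33 = 1089/10

1089/10


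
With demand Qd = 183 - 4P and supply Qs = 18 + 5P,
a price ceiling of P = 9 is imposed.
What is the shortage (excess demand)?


At P = 9:
Qd = 183 - 4*9 = 147
Qs = 18 + 5*9 = 63
Shortage = Qd - Qs = 147 - 63 = 84

84


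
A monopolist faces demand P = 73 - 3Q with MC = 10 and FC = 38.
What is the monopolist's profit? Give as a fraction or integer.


MR = MC: 73 - 6Q = 10
Q* = 21/2
P* = 73 - 3*21/2 = 83/2
Profit = (P* - MC)*Q* - FC
= (83/2 - 10)*21/2 - 38
= 63/2*21/2 - 38
= 1323/4 - 38 = 1171/4

1171/4


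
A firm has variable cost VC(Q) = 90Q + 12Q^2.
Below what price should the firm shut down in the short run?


AVC(Q) = VC(Q)/Q = 90 + 12Q
AVC is increasing in Q, so minimum AVC is at Q -> 0+.
Min AVC = 90
The firm should shut down if P < 90.

90


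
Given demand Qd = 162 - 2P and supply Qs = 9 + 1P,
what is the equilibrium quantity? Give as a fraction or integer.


First find equilibrium price:
162 - 2P = 9 + 1P
P* = 153/3 = 51
Then substitute into demand:
Q* = 162 - 2 * 51 = 60

60


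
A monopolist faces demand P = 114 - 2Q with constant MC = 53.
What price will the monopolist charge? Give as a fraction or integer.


MR = 114 - 4Q
Set MR = MC: 114 - 4Q = 53
Q* = 61/4
Substitute into demand:
P* = 114 - 2*61/4 = 167/2

167/2


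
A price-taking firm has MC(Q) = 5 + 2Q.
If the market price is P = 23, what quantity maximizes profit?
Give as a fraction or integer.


In perfect competition, profit is maximized where P = MC.
23 = 5 + 2Q
18 = 2Q
Q* = 18/2 = 9

9


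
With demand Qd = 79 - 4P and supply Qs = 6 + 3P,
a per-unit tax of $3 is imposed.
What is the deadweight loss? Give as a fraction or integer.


Pre-tax equilibrium quantity: Q* = 261/7
Post-tax equilibrium quantity: Q_tax = 225/7
Reduction in quantity: Q* - Q_tax = 36/7
DWL = (1/2) * tax * (Q* - Q_tax)
DWL = (1/2) * 3 * 36/7 = 54/7

54/7


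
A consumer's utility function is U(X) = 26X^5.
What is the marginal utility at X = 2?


MU = dU/dX = 26*5*X^(5-1)
MU = 130*X^4
At X = 2:
MU = 130 * 2^4
MU = 130 * 16 = 2080

2080


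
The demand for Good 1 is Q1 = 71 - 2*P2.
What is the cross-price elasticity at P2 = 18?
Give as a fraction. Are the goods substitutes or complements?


dQ1/dP2 = -2
At P2 = 18: Q1 = 71 - 2*18 = 35
Exy = (dQ1/dP2)(P2/Q1) = -2 * 18 / 35 = -36/35
Since Exy < 0, the goods are complements.

-36/35 (complements)


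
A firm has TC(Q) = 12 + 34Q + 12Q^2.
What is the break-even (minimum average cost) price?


AC(Q) = 12/Q + 34 + 12Q
To minimize: dAC/dQ = -12/Q^2 + 12 = 0
Q^2 = 12/12 = 1
Q* = 1
Min AC = 12/1 + 34 + 12*1
Min AC = 12 + 34 + 12 = 58

58


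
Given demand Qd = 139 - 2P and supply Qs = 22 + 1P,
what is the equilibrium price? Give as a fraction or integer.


At equilibrium, Qd = Qs.
139 - 2P = 22 + 1P
139 - 22 = 2P + 1P
117 = 3P
P* = 117/3 = 39

39


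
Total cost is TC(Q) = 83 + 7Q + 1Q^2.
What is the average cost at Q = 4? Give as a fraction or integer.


TC(4) = 83 + 7*4 + 1*4^2
TC(4) = 83 + 28 + 16 = 127
AC = TC/Q = 127/4 = 127/4

127/4


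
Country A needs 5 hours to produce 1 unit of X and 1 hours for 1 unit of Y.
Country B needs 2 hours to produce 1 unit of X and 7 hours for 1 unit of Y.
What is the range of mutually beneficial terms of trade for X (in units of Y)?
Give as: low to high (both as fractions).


Opportunity cost of X for Country A = hours_X / hours_Y = 5/1 = 5 units of Y
Opportunity cost of X for Country B = hours_X / hours_Y = 2/7 = 2/7 units of Y
Terms of trade must be between the two opportunity costs.
Range: 2/7 to 5

2/7 to 5


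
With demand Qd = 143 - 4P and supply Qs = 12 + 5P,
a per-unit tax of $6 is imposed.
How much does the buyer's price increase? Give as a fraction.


With a per-unit tax, the buyer's price increase depends on relative slopes.
Supply slope: d = 5, Demand slope: b = 4
Buyer's price increase = d * tax / (b + d)
= 5 * 6 / (4 + 5)
= 30 / 9 = 10/3

10/3


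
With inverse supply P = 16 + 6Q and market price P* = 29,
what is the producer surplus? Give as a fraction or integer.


Minimum supply price (at Q=0): P_min = 16
Quantity supplied at P* = 29:
Q* = (29 - 16)/6 = 13/6
PS = (1/2) * Q* * (P* - P_min)
PS = (1/2) * 13/6 * (29 - 16)
PS = (1/2) * 13/6 * 13 = 169/12

169/12


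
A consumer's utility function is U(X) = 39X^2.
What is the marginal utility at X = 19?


MU = dU/dX = 39*2*X^(2-1)
MU = 78*X^1
At X = 19:
MU = 78 * 19^1
MU = 78 * 19 = 1482

1482


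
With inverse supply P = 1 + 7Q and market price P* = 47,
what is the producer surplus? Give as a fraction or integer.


Minimum supply price (at Q=0): P_min = 1
Quantity supplied at P* = 47:
Q* = (47 - 1)/7 = 46/7
PS = (1/2) * Q* * (P* - P_min)
PS = (1/2) * 46/7 * (47 - 1)
PS = (1/2) * 46/7 * 46 = 1058/7

1058/7


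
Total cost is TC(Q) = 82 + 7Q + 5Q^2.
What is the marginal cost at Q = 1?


MC = dTC/dQ = 7 + 2*5*Q
At Q = 1:
MC = 7 + 10*1
MC = 7 + 10 = 17

17


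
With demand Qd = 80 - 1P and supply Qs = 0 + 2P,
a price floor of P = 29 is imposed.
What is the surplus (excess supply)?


At P = 29:
Qd = 80 - 1*29 = 51
Qs = 0 + 2*29 = 58
Surplus = Qs - Qd = 58 - 51 = 7

7


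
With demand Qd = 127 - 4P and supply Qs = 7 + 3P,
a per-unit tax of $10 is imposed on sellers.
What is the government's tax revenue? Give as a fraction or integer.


With tax on sellers, new supply: Qs' = 7 + 3(P - 10)
= 3P - 23
New equilibrium quantity:
Q_new = 289/7
Tax revenue = tax * Q_new = 10 * 289/7 = 2890/7

2890/7


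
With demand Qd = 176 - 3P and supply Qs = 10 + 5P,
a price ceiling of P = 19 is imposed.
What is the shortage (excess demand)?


At P = 19:
Qd = 176 - 3*19 = 119
Qs = 10 + 5*19 = 105
Shortage = Qd - Qs = 119 - 105 = 14

14
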